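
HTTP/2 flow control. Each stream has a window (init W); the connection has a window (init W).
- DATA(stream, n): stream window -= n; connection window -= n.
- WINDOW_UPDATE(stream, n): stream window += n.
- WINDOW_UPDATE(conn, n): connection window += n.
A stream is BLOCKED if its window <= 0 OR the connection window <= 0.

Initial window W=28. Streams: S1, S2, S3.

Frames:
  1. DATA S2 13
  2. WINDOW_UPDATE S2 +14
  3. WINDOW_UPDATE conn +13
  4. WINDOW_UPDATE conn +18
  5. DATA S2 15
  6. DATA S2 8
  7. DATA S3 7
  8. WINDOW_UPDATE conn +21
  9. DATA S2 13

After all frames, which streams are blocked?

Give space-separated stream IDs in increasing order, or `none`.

Op 1: conn=15 S1=28 S2=15 S3=28 blocked=[]
Op 2: conn=15 S1=28 S2=29 S3=28 blocked=[]
Op 3: conn=28 S1=28 S2=29 S3=28 blocked=[]
Op 4: conn=46 S1=28 S2=29 S3=28 blocked=[]
Op 5: conn=31 S1=28 S2=14 S3=28 blocked=[]
Op 6: conn=23 S1=28 S2=6 S3=28 blocked=[]
Op 7: conn=16 S1=28 S2=6 S3=21 blocked=[]
Op 8: conn=37 S1=28 S2=6 S3=21 blocked=[]
Op 9: conn=24 S1=28 S2=-7 S3=21 blocked=[2]

Answer: S2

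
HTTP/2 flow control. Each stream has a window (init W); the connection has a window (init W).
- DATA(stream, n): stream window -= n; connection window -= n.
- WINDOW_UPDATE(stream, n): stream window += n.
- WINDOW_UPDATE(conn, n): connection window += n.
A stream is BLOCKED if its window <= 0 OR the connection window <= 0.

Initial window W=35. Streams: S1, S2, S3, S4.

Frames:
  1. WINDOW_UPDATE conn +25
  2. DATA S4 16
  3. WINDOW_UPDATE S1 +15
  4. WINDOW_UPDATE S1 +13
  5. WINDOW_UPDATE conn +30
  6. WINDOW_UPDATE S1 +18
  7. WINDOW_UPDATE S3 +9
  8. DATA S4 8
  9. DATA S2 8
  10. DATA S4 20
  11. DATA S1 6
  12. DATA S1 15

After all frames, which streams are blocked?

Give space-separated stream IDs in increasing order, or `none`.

Op 1: conn=60 S1=35 S2=35 S3=35 S4=35 blocked=[]
Op 2: conn=44 S1=35 S2=35 S3=35 S4=19 blocked=[]
Op 3: conn=44 S1=50 S2=35 S3=35 S4=19 blocked=[]
Op 4: conn=44 S1=63 S2=35 S3=35 S4=19 blocked=[]
Op 5: conn=74 S1=63 S2=35 S3=35 S4=19 blocked=[]
Op 6: conn=74 S1=81 S2=35 S3=35 S4=19 blocked=[]
Op 7: conn=74 S1=81 S2=35 S3=44 S4=19 blocked=[]
Op 8: conn=66 S1=81 S2=35 S3=44 S4=11 blocked=[]
Op 9: conn=58 S1=81 S2=27 S3=44 S4=11 blocked=[]
Op 10: conn=38 S1=81 S2=27 S3=44 S4=-9 blocked=[4]
Op 11: conn=32 S1=75 S2=27 S3=44 S4=-9 blocked=[4]
Op 12: conn=17 S1=60 S2=27 S3=44 S4=-9 blocked=[4]

Answer: S4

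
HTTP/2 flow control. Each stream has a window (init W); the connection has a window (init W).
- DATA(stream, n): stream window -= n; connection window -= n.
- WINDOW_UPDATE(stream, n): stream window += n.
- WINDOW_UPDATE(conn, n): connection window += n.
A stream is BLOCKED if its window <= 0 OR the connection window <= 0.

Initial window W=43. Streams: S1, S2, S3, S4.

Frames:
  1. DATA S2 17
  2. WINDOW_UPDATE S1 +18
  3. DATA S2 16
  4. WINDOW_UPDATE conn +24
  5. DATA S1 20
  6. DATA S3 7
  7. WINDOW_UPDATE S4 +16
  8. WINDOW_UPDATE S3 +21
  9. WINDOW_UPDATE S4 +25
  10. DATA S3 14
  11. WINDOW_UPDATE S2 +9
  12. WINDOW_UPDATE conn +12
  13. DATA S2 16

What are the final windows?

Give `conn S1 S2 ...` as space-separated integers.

Answer: -11 41 3 43 84

Derivation:
Op 1: conn=26 S1=43 S2=26 S3=43 S4=43 blocked=[]
Op 2: conn=26 S1=61 S2=26 S3=43 S4=43 blocked=[]
Op 3: conn=10 S1=61 S2=10 S3=43 S4=43 blocked=[]
Op 4: conn=34 S1=61 S2=10 S3=43 S4=43 blocked=[]
Op 5: conn=14 S1=41 S2=10 S3=43 S4=43 blocked=[]
Op 6: conn=7 S1=41 S2=10 S3=36 S4=43 blocked=[]
Op 7: conn=7 S1=41 S2=10 S3=36 S4=59 blocked=[]
Op 8: conn=7 S1=41 S2=10 S3=57 S4=59 blocked=[]
Op 9: conn=7 S1=41 S2=10 S3=57 S4=84 blocked=[]
Op 10: conn=-7 S1=41 S2=10 S3=43 S4=84 blocked=[1, 2, 3, 4]
Op 11: conn=-7 S1=41 S2=19 S3=43 S4=84 blocked=[1, 2, 3, 4]
Op 12: conn=5 S1=41 S2=19 S3=43 S4=84 blocked=[]
Op 13: conn=-11 S1=41 S2=3 S3=43 S4=84 blocked=[1, 2, 3, 4]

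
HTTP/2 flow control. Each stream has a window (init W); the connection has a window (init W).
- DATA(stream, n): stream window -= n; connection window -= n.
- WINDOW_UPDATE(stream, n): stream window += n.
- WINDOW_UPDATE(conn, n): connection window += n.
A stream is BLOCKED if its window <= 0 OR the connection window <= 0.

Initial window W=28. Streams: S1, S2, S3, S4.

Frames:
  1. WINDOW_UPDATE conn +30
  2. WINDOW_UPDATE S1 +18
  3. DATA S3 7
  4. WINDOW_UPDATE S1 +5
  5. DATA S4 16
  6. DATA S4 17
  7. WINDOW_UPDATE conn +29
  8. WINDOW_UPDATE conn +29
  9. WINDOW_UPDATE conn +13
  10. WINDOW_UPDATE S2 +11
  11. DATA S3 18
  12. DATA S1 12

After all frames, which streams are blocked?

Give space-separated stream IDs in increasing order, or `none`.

Op 1: conn=58 S1=28 S2=28 S3=28 S4=28 blocked=[]
Op 2: conn=58 S1=46 S2=28 S3=28 S4=28 blocked=[]
Op 3: conn=51 S1=46 S2=28 S3=21 S4=28 blocked=[]
Op 4: conn=51 S1=51 S2=28 S3=21 S4=28 blocked=[]
Op 5: conn=35 S1=51 S2=28 S3=21 S4=12 blocked=[]
Op 6: conn=18 S1=51 S2=28 S3=21 S4=-5 blocked=[4]
Op 7: conn=47 S1=51 S2=28 S3=21 S4=-5 blocked=[4]
Op 8: conn=76 S1=51 S2=28 S3=21 S4=-5 blocked=[4]
Op 9: conn=89 S1=51 S2=28 S3=21 S4=-5 blocked=[4]
Op 10: conn=89 S1=51 S2=39 S3=21 S4=-5 blocked=[4]
Op 11: conn=71 S1=51 S2=39 S3=3 S4=-5 blocked=[4]
Op 12: conn=59 S1=39 S2=39 S3=3 S4=-5 blocked=[4]

Answer: S4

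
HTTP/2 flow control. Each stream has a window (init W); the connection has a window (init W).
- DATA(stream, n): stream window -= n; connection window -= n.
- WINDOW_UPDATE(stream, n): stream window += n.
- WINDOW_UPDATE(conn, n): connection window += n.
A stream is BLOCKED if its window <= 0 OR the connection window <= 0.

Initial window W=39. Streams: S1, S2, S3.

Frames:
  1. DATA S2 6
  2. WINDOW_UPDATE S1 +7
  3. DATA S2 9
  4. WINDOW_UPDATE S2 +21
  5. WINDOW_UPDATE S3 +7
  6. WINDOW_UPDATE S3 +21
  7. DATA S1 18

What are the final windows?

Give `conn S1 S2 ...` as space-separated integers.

Answer: 6 28 45 67

Derivation:
Op 1: conn=33 S1=39 S2=33 S3=39 blocked=[]
Op 2: conn=33 S1=46 S2=33 S3=39 blocked=[]
Op 3: conn=24 S1=46 S2=24 S3=39 blocked=[]
Op 4: conn=24 S1=46 S2=45 S3=39 blocked=[]
Op 5: conn=24 S1=46 S2=45 S3=46 blocked=[]
Op 6: conn=24 S1=46 S2=45 S3=67 blocked=[]
Op 7: conn=6 S1=28 S2=45 S3=67 blocked=[]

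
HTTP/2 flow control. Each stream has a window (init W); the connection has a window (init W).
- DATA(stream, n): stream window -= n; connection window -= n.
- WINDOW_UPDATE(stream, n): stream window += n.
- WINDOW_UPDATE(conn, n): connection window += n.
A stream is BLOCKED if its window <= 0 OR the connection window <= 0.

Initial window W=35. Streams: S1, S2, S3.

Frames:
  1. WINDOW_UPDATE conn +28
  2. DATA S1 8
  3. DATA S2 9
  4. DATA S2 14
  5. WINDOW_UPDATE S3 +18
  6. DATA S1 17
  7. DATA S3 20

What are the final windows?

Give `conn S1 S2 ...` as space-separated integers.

Answer: -5 10 12 33

Derivation:
Op 1: conn=63 S1=35 S2=35 S3=35 blocked=[]
Op 2: conn=55 S1=27 S2=35 S3=35 blocked=[]
Op 3: conn=46 S1=27 S2=26 S3=35 blocked=[]
Op 4: conn=32 S1=27 S2=12 S3=35 blocked=[]
Op 5: conn=32 S1=27 S2=12 S3=53 blocked=[]
Op 6: conn=15 S1=10 S2=12 S3=53 blocked=[]
Op 7: conn=-5 S1=10 S2=12 S3=33 blocked=[1, 2, 3]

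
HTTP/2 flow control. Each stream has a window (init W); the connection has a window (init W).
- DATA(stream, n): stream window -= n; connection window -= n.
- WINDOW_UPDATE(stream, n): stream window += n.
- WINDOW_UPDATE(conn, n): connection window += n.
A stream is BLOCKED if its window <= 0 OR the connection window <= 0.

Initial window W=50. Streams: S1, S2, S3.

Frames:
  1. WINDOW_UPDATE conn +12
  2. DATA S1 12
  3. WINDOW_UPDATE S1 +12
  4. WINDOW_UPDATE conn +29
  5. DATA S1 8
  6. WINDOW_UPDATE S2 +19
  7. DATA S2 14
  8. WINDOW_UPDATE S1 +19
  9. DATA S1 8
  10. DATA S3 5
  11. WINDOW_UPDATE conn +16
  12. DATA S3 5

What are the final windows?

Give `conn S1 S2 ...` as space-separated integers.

Op 1: conn=62 S1=50 S2=50 S3=50 blocked=[]
Op 2: conn=50 S1=38 S2=50 S3=50 blocked=[]
Op 3: conn=50 S1=50 S2=50 S3=50 blocked=[]
Op 4: conn=79 S1=50 S2=50 S3=50 blocked=[]
Op 5: conn=71 S1=42 S2=50 S3=50 blocked=[]
Op 6: conn=71 S1=42 S2=69 S3=50 blocked=[]
Op 7: conn=57 S1=42 S2=55 S3=50 blocked=[]
Op 8: conn=57 S1=61 S2=55 S3=50 blocked=[]
Op 9: conn=49 S1=53 S2=55 S3=50 blocked=[]
Op 10: conn=44 S1=53 S2=55 S3=45 blocked=[]
Op 11: conn=60 S1=53 S2=55 S3=45 blocked=[]
Op 12: conn=55 S1=53 S2=55 S3=40 blocked=[]

Answer: 55 53 55 40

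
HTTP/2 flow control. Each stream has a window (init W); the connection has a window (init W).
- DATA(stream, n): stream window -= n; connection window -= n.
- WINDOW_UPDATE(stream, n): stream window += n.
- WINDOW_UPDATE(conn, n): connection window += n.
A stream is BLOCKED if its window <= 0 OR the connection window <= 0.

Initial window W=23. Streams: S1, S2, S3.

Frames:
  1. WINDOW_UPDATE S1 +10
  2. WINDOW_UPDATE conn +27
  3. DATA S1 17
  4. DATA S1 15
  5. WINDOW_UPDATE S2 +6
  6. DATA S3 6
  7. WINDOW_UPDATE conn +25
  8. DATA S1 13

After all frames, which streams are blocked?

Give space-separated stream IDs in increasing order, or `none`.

Op 1: conn=23 S1=33 S2=23 S3=23 blocked=[]
Op 2: conn=50 S1=33 S2=23 S3=23 blocked=[]
Op 3: conn=33 S1=16 S2=23 S3=23 blocked=[]
Op 4: conn=18 S1=1 S2=23 S3=23 blocked=[]
Op 5: conn=18 S1=1 S2=29 S3=23 blocked=[]
Op 6: conn=12 S1=1 S2=29 S3=17 blocked=[]
Op 7: conn=37 S1=1 S2=29 S3=17 blocked=[]
Op 8: conn=24 S1=-12 S2=29 S3=17 blocked=[1]

Answer: S1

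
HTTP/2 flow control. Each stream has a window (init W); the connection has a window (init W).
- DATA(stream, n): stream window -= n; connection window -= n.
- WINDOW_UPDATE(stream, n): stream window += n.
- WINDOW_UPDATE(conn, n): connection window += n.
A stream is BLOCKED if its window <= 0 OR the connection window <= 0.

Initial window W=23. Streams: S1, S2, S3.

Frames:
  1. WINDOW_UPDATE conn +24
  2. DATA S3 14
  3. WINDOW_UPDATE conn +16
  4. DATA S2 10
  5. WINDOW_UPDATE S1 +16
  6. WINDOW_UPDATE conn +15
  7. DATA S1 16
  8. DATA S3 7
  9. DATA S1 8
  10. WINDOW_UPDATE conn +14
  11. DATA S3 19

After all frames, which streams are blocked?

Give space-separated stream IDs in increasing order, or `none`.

Answer: S3

Derivation:
Op 1: conn=47 S1=23 S2=23 S3=23 blocked=[]
Op 2: conn=33 S1=23 S2=23 S3=9 blocked=[]
Op 3: conn=49 S1=23 S2=23 S3=9 blocked=[]
Op 4: conn=39 S1=23 S2=13 S3=9 blocked=[]
Op 5: conn=39 S1=39 S2=13 S3=9 blocked=[]
Op 6: conn=54 S1=39 S2=13 S3=9 blocked=[]
Op 7: conn=38 S1=23 S2=13 S3=9 blocked=[]
Op 8: conn=31 S1=23 S2=13 S3=2 blocked=[]
Op 9: conn=23 S1=15 S2=13 S3=2 blocked=[]
Op 10: conn=37 S1=15 S2=13 S3=2 blocked=[]
Op 11: conn=18 S1=15 S2=13 S3=-17 blocked=[3]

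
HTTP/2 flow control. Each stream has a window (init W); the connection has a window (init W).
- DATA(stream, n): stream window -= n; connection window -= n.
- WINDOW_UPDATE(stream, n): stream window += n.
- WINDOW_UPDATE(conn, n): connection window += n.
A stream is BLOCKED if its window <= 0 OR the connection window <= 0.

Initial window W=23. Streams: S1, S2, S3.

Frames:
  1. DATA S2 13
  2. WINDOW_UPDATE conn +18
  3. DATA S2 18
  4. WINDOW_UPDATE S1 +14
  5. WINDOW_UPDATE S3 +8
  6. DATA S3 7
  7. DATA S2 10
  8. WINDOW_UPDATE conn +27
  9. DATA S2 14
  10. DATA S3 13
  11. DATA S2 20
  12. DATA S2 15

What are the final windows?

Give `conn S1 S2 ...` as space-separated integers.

Answer: -42 37 -67 11

Derivation:
Op 1: conn=10 S1=23 S2=10 S3=23 blocked=[]
Op 2: conn=28 S1=23 S2=10 S3=23 blocked=[]
Op 3: conn=10 S1=23 S2=-8 S3=23 blocked=[2]
Op 4: conn=10 S1=37 S2=-8 S3=23 blocked=[2]
Op 5: conn=10 S1=37 S2=-8 S3=31 blocked=[2]
Op 6: conn=3 S1=37 S2=-8 S3=24 blocked=[2]
Op 7: conn=-7 S1=37 S2=-18 S3=24 blocked=[1, 2, 3]
Op 8: conn=20 S1=37 S2=-18 S3=24 blocked=[2]
Op 9: conn=6 S1=37 S2=-32 S3=24 blocked=[2]
Op 10: conn=-7 S1=37 S2=-32 S3=11 blocked=[1, 2, 3]
Op 11: conn=-27 S1=37 S2=-52 S3=11 blocked=[1, 2, 3]
Op 12: conn=-42 S1=37 S2=-67 S3=11 blocked=[1, 2, 3]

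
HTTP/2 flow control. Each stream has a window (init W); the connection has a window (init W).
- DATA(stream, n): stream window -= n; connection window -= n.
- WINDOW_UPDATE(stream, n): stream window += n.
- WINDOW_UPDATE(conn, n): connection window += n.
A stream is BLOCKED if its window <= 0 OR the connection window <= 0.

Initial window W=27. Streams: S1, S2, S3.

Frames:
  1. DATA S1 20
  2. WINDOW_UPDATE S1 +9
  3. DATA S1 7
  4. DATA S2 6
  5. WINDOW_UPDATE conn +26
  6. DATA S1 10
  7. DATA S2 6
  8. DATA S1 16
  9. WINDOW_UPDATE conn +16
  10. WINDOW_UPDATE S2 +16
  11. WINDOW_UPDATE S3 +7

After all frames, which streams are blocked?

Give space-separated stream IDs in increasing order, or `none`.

Answer: S1

Derivation:
Op 1: conn=7 S1=7 S2=27 S3=27 blocked=[]
Op 2: conn=7 S1=16 S2=27 S3=27 blocked=[]
Op 3: conn=0 S1=9 S2=27 S3=27 blocked=[1, 2, 3]
Op 4: conn=-6 S1=9 S2=21 S3=27 blocked=[1, 2, 3]
Op 5: conn=20 S1=9 S2=21 S3=27 blocked=[]
Op 6: conn=10 S1=-1 S2=21 S3=27 blocked=[1]
Op 7: conn=4 S1=-1 S2=15 S3=27 blocked=[1]
Op 8: conn=-12 S1=-17 S2=15 S3=27 blocked=[1, 2, 3]
Op 9: conn=4 S1=-17 S2=15 S3=27 blocked=[1]
Op 10: conn=4 S1=-17 S2=31 S3=27 blocked=[1]
Op 11: conn=4 S1=-17 S2=31 S3=34 blocked=[1]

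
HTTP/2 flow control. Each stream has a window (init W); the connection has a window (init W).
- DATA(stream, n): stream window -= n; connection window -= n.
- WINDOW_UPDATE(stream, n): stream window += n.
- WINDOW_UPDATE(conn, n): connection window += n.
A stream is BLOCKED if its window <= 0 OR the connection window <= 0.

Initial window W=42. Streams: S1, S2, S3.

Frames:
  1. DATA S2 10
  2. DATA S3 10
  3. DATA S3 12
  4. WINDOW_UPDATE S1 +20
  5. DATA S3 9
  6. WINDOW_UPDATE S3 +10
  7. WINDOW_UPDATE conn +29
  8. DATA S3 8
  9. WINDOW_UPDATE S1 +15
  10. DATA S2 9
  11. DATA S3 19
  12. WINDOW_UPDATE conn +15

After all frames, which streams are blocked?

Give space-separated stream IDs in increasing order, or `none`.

Answer: S3

Derivation:
Op 1: conn=32 S1=42 S2=32 S3=42 blocked=[]
Op 2: conn=22 S1=42 S2=32 S3=32 blocked=[]
Op 3: conn=10 S1=42 S2=32 S3=20 blocked=[]
Op 4: conn=10 S1=62 S2=32 S3=20 blocked=[]
Op 5: conn=1 S1=62 S2=32 S3=11 blocked=[]
Op 6: conn=1 S1=62 S2=32 S3=21 blocked=[]
Op 7: conn=30 S1=62 S2=32 S3=21 blocked=[]
Op 8: conn=22 S1=62 S2=32 S3=13 blocked=[]
Op 9: conn=22 S1=77 S2=32 S3=13 blocked=[]
Op 10: conn=13 S1=77 S2=23 S3=13 blocked=[]
Op 11: conn=-6 S1=77 S2=23 S3=-6 blocked=[1, 2, 3]
Op 12: conn=9 S1=77 S2=23 S3=-6 blocked=[3]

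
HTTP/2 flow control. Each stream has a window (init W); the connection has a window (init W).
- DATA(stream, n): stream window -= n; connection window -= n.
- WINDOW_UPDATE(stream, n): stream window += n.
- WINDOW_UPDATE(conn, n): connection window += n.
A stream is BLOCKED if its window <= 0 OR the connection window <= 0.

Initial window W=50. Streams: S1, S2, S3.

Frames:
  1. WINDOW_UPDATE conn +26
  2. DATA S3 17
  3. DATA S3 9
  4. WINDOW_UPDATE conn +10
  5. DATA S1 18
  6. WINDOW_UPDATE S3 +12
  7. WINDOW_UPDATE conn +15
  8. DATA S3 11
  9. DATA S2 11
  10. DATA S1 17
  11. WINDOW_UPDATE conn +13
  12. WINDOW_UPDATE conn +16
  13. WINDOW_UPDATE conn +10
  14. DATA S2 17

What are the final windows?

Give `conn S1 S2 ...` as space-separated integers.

Answer: 40 15 22 25

Derivation:
Op 1: conn=76 S1=50 S2=50 S3=50 blocked=[]
Op 2: conn=59 S1=50 S2=50 S3=33 blocked=[]
Op 3: conn=50 S1=50 S2=50 S3=24 blocked=[]
Op 4: conn=60 S1=50 S2=50 S3=24 blocked=[]
Op 5: conn=42 S1=32 S2=50 S3=24 blocked=[]
Op 6: conn=42 S1=32 S2=50 S3=36 blocked=[]
Op 7: conn=57 S1=32 S2=50 S3=36 blocked=[]
Op 8: conn=46 S1=32 S2=50 S3=25 blocked=[]
Op 9: conn=35 S1=32 S2=39 S3=25 blocked=[]
Op 10: conn=18 S1=15 S2=39 S3=25 blocked=[]
Op 11: conn=31 S1=15 S2=39 S3=25 blocked=[]
Op 12: conn=47 S1=15 S2=39 S3=25 blocked=[]
Op 13: conn=57 S1=15 S2=39 S3=25 blocked=[]
Op 14: conn=40 S1=15 S2=22 S3=25 blocked=[]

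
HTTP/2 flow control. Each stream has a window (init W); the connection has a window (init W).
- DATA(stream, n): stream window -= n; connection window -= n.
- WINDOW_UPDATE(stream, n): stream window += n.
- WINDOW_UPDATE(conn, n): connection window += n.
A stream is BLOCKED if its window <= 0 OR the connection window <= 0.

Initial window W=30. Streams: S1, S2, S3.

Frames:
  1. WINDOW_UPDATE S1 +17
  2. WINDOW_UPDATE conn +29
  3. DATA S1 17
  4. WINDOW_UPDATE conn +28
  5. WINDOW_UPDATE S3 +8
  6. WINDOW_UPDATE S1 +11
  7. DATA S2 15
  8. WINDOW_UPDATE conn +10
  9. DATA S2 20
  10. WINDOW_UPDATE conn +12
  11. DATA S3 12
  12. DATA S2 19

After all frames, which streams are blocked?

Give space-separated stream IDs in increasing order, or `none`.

Answer: S2

Derivation:
Op 1: conn=30 S1=47 S2=30 S3=30 blocked=[]
Op 2: conn=59 S1=47 S2=30 S3=30 blocked=[]
Op 3: conn=42 S1=30 S2=30 S3=30 blocked=[]
Op 4: conn=70 S1=30 S2=30 S3=30 blocked=[]
Op 5: conn=70 S1=30 S2=30 S3=38 blocked=[]
Op 6: conn=70 S1=41 S2=30 S3=38 blocked=[]
Op 7: conn=55 S1=41 S2=15 S3=38 blocked=[]
Op 8: conn=65 S1=41 S2=15 S3=38 blocked=[]
Op 9: conn=45 S1=41 S2=-5 S3=38 blocked=[2]
Op 10: conn=57 S1=41 S2=-5 S3=38 blocked=[2]
Op 11: conn=45 S1=41 S2=-5 S3=26 blocked=[2]
Op 12: conn=26 S1=41 S2=-24 S3=26 blocked=[2]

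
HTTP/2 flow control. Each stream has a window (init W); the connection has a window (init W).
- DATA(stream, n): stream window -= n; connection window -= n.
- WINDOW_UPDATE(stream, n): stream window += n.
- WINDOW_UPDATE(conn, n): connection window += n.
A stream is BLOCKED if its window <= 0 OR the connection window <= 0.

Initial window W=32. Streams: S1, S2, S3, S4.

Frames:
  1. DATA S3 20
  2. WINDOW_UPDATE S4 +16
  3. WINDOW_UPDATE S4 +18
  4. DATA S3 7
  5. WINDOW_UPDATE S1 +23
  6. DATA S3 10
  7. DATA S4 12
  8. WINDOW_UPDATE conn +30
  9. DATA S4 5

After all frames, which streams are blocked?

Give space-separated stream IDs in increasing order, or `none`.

Answer: S3

Derivation:
Op 1: conn=12 S1=32 S2=32 S3=12 S4=32 blocked=[]
Op 2: conn=12 S1=32 S2=32 S3=12 S4=48 blocked=[]
Op 3: conn=12 S1=32 S2=32 S3=12 S4=66 blocked=[]
Op 4: conn=5 S1=32 S2=32 S3=5 S4=66 blocked=[]
Op 5: conn=5 S1=55 S2=32 S3=5 S4=66 blocked=[]
Op 6: conn=-5 S1=55 S2=32 S3=-5 S4=66 blocked=[1, 2, 3, 4]
Op 7: conn=-17 S1=55 S2=32 S3=-5 S4=54 blocked=[1, 2, 3, 4]
Op 8: conn=13 S1=55 S2=32 S3=-5 S4=54 blocked=[3]
Op 9: conn=8 S1=55 S2=32 S3=-5 S4=49 blocked=[3]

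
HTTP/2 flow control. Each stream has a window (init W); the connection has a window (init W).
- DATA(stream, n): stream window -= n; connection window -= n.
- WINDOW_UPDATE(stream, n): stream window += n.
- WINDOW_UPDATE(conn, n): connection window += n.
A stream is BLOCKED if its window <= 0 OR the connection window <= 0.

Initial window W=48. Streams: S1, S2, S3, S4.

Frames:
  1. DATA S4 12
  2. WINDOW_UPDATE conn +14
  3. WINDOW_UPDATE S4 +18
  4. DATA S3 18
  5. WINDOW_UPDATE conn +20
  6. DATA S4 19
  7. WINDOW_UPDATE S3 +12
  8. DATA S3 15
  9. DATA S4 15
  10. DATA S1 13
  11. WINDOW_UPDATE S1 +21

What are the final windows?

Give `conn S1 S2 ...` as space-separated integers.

Op 1: conn=36 S1=48 S2=48 S3=48 S4=36 blocked=[]
Op 2: conn=50 S1=48 S2=48 S3=48 S4=36 blocked=[]
Op 3: conn=50 S1=48 S2=48 S3=48 S4=54 blocked=[]
Op 4: conn=32 S1=48 S2=48 S3=30 S4=54 blocked=[]
Op 5: conn=52 S1=48 S2=48 S3=30 S4=54 blocked=[]
Op 6: conn=33 S1=48 S2=48 S3=30 S4=35 blocked=[]
Op 7: conn=33 S1=48 S2=48 S3=42 S4=35 blocked=[]
Op 8: conn=18 S1=48 S2=48 S3=27 S4=35 blocked=[]
Op 9: conn=3 S1=48 S2=48 S3=27 S4=20 blocked=[]
Op 10: conn=-10 S1=35 S2=48 S3=27 S4=20 blocked=[1, 2, 3, 4]
Op 11: conn=-10 S1=56 S2=48 S3=27 S4=20 blocked=[1, 2, 3, 4]

Answer: -10 56 48 27 20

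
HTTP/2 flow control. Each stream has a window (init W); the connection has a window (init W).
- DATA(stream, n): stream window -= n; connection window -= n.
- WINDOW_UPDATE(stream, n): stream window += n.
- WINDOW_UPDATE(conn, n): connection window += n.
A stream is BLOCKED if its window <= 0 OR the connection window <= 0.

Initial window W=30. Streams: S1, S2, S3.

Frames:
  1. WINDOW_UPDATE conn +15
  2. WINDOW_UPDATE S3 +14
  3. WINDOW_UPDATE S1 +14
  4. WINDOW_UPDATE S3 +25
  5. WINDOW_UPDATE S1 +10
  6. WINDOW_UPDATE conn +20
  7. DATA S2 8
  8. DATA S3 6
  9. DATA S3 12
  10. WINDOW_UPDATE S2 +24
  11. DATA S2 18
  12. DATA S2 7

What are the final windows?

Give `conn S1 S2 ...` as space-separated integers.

Answer: 14 54 21 51

Derivation:
Op 1: conn=45 S1=30 S2=30 S3=30 blocked=[]
Op 2: conn=45 S1=30 S2=30 S3=44 blocked=[]
Op 3: conn=45 S1=44 S2=30 S3=44 blocked=[]
Op 4: conn=45 S1=44 S2=30 S3=69 blocked=[]
Op 5: conn=45 S1=54 S2=30 S3=69 blocked=[]
Op 6: conn=65 S1=54 S2=30 S3=69 blocked=[]
Op 7: conn=57 S1=54 S2=22 S3=69 blocked=[]
Op 8: conn=51 S1=54 S2=22 S3=63 blocked=[]
Op 9: conn=39 S1=54 S2=22 S3=51 blocked=[]
Op 10: conn=39 S1=54 S2=46 S3=51 blocked=[]
Op 11: conn=21 S1=54 S2=28 S3=51 blocked=[]
Op 12: conn=14 S1=54 S2=21 S3=51 blocked=[]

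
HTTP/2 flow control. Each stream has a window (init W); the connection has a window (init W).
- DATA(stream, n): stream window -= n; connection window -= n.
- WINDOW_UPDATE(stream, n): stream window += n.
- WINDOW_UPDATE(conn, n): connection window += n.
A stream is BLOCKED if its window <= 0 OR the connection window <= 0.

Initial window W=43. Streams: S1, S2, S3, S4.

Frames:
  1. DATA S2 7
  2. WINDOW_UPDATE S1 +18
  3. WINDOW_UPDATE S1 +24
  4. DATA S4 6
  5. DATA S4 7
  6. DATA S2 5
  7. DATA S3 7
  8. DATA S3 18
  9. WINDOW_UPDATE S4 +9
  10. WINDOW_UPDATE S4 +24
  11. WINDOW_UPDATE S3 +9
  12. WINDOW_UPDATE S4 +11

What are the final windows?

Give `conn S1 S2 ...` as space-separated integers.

Op 1: conn=36 S1=43 S2=36 S3=43 S4=43 blocked=[]
Op 2: conn=36 S1=61 S2=36 S3=43 S4=43 blocked=[]
Op 3: conn=36 S1=85 S2=36 S3=43 S4=43 blocked=[]
Op 4: conn=30 S1=85 S2=36 S3=43 S4=37 blocked=[]
Op 5: conn=23 S1=85 S2=36 S3=43 S4=30 blocked=[]
Op 6: conn=18 S1=85 S2=31 S3=43 S4=30 blocked=[]
Op 7: conn=11 S1=85 S2=31 S3=36 S4=30 blocked=[]
Op 8: conn=-7 S1=85 S2=31 S3=18 S4=30 blocked=[1, 2, 3, 4]
Op 9: conn=-7 S1=85 S2=31 S3=18 S4=39 blocked=[1, 2, 3, 4]
Op 10: conn=-7 S1=85 S2=31 S3=18 S4=63 blocked=[1, 2, 3, 4]
Op 11: conn=-7 S1=85 S2=31 S3=27 S4=63 blocked=[1, 2, 3, 4]
Op 12: conn=-7 S1=85 S2=31 S3=27 S4=74 blocked=[1, 2, 3, 4]

Answer: -7 85 31 27 74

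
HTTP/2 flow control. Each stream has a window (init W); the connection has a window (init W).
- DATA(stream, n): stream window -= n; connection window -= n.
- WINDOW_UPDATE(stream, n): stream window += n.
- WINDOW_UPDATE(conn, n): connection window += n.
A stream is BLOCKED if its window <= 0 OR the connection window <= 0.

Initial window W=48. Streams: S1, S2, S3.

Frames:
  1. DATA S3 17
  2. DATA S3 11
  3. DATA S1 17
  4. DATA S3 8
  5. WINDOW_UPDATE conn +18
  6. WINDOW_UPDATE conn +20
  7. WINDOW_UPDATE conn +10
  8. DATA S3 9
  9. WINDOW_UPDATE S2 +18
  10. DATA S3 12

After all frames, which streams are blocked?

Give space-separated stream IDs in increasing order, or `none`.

Answer: S3

Derivation:
Op 1: conn=31 S1=48 S2=48 S3=31 blocked=[]
Op 2: conn=20 S1=48 S2=48 S3=20 blocked=[]
Op 3: conn=3 S1=31 S2=48 S3=20 blocked=[]
Op 4: conn=-5 S1=31 S2=48 S3=12 blocked=[1, 2, 3]
Op 5: conn=13 S1=31 S2=48 S3=12 blocked=[]
Op 6: conn=33 S1=31 S2=48 S3=12 blocked=[]
Op 7: conn=43 S1=31 S2=48 S3=12 blocked=[]
Op 8: conn=34 S1=31 S2=48 S3=3 blocked=[]
Op 9: conn=34 S1=31 S2=66 S3=3 blocked=[]
Op 10: conn=22 S1=31 S2=66 S3=-9 blocked=[3]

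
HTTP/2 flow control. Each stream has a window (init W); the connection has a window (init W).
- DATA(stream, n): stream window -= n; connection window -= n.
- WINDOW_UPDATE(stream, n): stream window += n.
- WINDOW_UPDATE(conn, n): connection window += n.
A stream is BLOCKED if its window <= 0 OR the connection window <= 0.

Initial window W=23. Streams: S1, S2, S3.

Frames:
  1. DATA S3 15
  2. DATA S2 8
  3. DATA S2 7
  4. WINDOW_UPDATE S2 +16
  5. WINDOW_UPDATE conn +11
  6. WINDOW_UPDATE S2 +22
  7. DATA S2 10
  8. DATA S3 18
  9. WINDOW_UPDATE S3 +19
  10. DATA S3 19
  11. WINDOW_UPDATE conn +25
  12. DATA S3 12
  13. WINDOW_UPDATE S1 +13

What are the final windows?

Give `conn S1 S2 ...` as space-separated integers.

Answer: -30 36 36 -22

Derivation:
Op 1: conn=8 S1=23 S2=23 S3=8 blocked=[]
Op 2: conn=0 S1=23 S2=15 S3=8 blocked=[1, 2, 3]
Op 3: conn=-7 S1=23 S2=8 S3=8 blocked=[1, 2, 3]
Op 4: conn=-7 S1=23 S2=24 S3=8 blocked=[1, 2, 3]
Op 5: conn=4 S1=23 S2=24 S3=8 blocked=[]
Op 6: conn=4 S1=23 S2=46 S3=8 blocked=[]
Op 7: conn=-6 S1=23 S2=36 S3=8 blocked=[1, 2, 3]
Op 8: conn=-24 S1=23 S2=36 S3=-10 blocked=[1, 2, 3]
Op 9: conn=-24 S1=23 S2=36 S3=9 blocked=[1, 2, 3]
Op 10: conn=-43 S1=23 S2=36 S3=-10 blocked=[1, 2, 3]
Op 11: conn=-18 S1=23 S2=36 S3=-10 blocked=[1, 2, 3]
Op 12: conn=-30 S1=23 S2=36 S3=-22 blocked=[1, 2, 3]
Op 13: conn=-30 S1=36 S2=36 S3=-22 blocked=[1, 2, 3]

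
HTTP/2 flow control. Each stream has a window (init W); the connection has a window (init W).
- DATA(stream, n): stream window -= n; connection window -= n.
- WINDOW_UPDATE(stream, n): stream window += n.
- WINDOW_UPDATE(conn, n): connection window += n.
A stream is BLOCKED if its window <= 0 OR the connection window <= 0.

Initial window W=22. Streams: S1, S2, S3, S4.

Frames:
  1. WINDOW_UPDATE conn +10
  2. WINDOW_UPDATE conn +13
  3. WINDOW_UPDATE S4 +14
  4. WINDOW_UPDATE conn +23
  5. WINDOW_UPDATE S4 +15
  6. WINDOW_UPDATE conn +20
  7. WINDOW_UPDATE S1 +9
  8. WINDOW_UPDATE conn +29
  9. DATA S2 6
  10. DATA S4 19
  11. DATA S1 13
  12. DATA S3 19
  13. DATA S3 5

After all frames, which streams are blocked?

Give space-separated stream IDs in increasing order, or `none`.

Answer: S3

Derivation:
Op 1: conn=32 S1=22 S2=22 S3=22 S4=22 blocked=[]
Op 2: conn=45 S1=22 S2=22 S3=22 S4=22 blocked=[]
Op 3: conn=45 S1=22 S2=22 S3=22 S4=36 blocked=[]
Op 4: conn=68 S1=22 S2=22 S3=22 S4=36 blocked=[]
Op 5: conn=68 S1=22 S2=22 S3=22 S4=51 blocked=[]
Op 6: conn=88 S1=22 S2=22 S3=22 S4=51 blocked=[]
Op 7: conn=88 S1=31 S2=22 S3=22 S4=51 blocked=[]
Op 8: conn=117 S1=31 S2=22 S3=22 S4=51 blocked=[]
Op 9: conn=111 S1=31 S2=16 S3=22 S4=51 blocked=[]
Op 10: conn=92 S1=31 S2=16 S3=22 S4=32 blocked=[]
Op 11: conn=79 S1=18 S2=16 S3=22 S4=32 blocked=[]
Op 12: conn=60 S1=18 S2=16 S3=3 S4=32 blocked=[]
Op 13: conn=55 S1=18 S2=16 S3=-2 S4=32 blocked=[3]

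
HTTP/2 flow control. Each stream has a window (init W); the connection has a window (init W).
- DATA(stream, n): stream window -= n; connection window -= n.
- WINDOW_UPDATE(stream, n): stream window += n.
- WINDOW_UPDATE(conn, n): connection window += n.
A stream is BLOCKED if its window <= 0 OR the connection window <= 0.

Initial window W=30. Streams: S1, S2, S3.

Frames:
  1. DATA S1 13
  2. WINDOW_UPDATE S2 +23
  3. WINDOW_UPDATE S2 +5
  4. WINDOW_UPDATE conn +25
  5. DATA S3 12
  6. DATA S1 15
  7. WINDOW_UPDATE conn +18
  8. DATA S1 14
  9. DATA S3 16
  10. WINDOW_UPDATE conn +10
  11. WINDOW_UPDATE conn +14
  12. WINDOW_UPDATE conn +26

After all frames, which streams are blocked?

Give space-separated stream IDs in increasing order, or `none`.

Op 1: conn=17 S1=17 S2=30 S3=30 blocked=[]
Op 2: conn=17 S1=17 S2=53 S3=30 blocked=[]
Op 3: conn=17 S1=17 S2=58 S3=30 blocked=[]
Op 4: conn=42 S1=17 S2=58 S3=30 blocked=[]
Op 5: conn=30 S1=17 S2=58 S3=18 blocked=[]
Op 6: conn=15 S1=2 S2=58 S3=18 blocked=[]
Op 7: conn=33 S1=2 S2=58 S3=18 blocked=[]
Op 8: conn=19 S1=-12 S2=58 S3=18 blocked=[1]
Op 9: conn=3 S1=-12 S2=58 S3=2 blocked=[1]
Op 10: conn=13 S1=-12 S2=58 S3=2 blocked=[1]
Op 11: conn=27 S1=-12 S2=58 S3=2 blocked=[1]
Op 12: conn=53 S1=-12 S2=58 S3=2 blocked=[1]

Answer: S1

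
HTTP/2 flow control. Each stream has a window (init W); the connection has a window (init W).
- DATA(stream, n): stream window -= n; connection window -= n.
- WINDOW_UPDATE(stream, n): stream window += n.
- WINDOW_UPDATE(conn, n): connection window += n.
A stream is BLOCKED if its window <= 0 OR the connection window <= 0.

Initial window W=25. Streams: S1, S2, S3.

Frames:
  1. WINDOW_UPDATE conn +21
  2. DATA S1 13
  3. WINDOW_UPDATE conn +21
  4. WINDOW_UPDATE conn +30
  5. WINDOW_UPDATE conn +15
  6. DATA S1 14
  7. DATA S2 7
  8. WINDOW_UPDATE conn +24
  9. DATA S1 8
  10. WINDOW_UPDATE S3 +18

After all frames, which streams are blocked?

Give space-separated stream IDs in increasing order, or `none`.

Answer: S1

Derivation:
Op 1: conn=46 S1=25 S2=25 S3=25 blocked=[]
Op 2: conn=33 S1=12 S2=25 S3=25 blocked=[]
Op 3: conn=54 S1=12 S2=25 S3=25 blocked=[]
Op 4: conn=84 S1=12 S2=25 S3=25 blocked=[]
Op 5: conn=99 S1=12 S2=25 S3=25 blocked=[]
Op 6: conn=85 S1=-2 S2=25 S3=25 blocked=[1]
Op 7: conn=78 S1=-2 S2=18 S3=25 blocked=[1]
Op 8: conn=102 S1=-2 S2=18 S3=25 blocked=[1]
Op 9: conn=94 S1=-10 S2=18 S3=25 blocked=[1]
Op 10: conn=94 S1=-10 S2=18 S3=43 blocked=[1]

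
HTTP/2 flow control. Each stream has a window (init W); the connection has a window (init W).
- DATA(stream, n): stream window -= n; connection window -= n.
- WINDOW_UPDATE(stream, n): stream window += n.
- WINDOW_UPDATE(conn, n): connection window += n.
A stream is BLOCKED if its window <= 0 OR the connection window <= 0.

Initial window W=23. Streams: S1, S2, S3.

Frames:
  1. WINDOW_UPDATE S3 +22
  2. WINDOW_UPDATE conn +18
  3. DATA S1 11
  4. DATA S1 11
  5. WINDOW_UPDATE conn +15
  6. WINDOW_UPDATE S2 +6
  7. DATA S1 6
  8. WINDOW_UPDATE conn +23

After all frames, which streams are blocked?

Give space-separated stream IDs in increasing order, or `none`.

Answer: S1

Derivation:
Op 1: conn=23 S1=23 S2=23 S3=45 blocked=[]
Op 2: conn=41 S1=23 S2=23 S3=45 blocked=[]
Op 3: conn=30 S1=12 S2=23 S3=45 blocked=[]
Op 4: conn=19 S1=1 S2=23 S3=45 blocked=[]
Op 5: conn=34 S1=1 S2=23 S3=45 blocked=[]
Op 6: conn=34 S1=1 S2=29 S3=45 blocked=[]
Op 7: conn=28 S1=-5 S2=29 S3=45 blocked=[1]
Op 8: conn=51 S1=-5 S2=29 S3=45 blocked=[1]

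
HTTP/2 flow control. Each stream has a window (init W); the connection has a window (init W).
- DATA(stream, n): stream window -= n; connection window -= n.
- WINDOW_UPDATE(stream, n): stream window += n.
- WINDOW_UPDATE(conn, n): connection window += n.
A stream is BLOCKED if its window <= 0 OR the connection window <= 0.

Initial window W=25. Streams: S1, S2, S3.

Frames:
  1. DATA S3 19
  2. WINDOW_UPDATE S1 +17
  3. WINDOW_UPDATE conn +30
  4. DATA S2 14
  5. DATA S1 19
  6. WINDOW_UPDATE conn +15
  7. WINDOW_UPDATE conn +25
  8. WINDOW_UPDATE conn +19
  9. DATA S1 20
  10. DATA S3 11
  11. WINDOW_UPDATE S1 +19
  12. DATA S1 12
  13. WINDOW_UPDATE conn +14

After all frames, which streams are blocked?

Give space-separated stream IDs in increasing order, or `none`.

Answer: S3

Derivation:
Op 1: conn=6 S1=25 S2=25 S3=6 blocked=[]
Op 2: conn=6 S1=42 S2=25 S3=6 blocked=[]
Op 3: conn=36 S1=42 S2=25 S3=6 blocked=[]
Op 4: conn=22 S1=42 S2=11 S3=6 blocked=[]
Op 5: conn=3 S1=23 S2=11 S3=6 blocked=[]
Op 6: conn=18 S1=23 S2=11 S3=6 blocked=[]
Op 7: conn=43 S1=23 S2=11 S3=6 blocked=[]
Op 8: conn=62 S1=23 S2=11 S3=6 blocked=[]
Op 9: conn=42 S1=3 S2=11 S3=6 blocked=[]
Op 10: conn=31 S1=3 S2=11 S3=-5 blocked=[3]
Op 11: conn=31 S1=22 S2=11 S3=-5 blocked=[3]
Op 12: conn=19 S1=10 S2=11 S3=-5 blocked=[3]
Op 13: conn=33 S1=10 S2=11 S3=-5 blocked=[3]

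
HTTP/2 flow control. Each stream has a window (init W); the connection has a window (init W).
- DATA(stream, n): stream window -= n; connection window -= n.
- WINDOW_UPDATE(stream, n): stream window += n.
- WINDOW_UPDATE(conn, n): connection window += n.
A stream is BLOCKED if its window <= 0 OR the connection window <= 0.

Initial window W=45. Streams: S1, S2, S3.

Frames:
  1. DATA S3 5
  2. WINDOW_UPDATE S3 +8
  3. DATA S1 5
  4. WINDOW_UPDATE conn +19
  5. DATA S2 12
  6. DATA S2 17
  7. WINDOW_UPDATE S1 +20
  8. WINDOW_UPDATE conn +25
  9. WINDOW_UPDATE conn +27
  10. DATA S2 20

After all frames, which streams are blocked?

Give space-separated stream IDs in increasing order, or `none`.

Answer: S2

Derivation:
Op 1: conn=40 S1=45 S2=45 S3=40 blocked=[]
Op 2: conn=40 S1=45 S2=45 S3=48 blocked=[]
Op 3: conn=35 S1=40 S2=45 S3=48 blocked=[]
Op 4: conn=54 S1=40 S2=45 S3=48 blocked=[]
Op 5: conn=42 S1=40 S2=33 S3=48 blocked=[]
Op 6: conn=25 S1=40 S2=16 S3=48 blocked=[]
Op 7: conn=25 S1=60 S2=16 S3=48 blocked=[]
Op 8: conn=50 S1=60 S2=16 S3=48 blocked=[]
Op 9: conn=77 S1=60 S2=16 S3=48 blocked=[]
Op 10: conn=57 S1=60 S2=-4 S3=48 blocked=[2]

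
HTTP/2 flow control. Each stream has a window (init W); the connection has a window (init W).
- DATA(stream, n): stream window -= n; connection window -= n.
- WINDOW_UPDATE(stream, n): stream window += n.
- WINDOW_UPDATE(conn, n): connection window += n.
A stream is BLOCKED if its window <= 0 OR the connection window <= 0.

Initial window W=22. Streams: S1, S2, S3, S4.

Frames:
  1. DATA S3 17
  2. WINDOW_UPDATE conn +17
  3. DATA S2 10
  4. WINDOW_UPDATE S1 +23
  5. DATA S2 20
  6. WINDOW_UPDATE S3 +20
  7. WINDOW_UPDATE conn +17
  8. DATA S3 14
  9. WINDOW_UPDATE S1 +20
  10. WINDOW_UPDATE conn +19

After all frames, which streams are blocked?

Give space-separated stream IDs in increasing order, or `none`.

Op 1: conn=5 S1=22 S2=22 S3=5 S4=22 blocked=[]
Op 2: conn=22 S1=22 S2=22 S3=5 S4=22 blocked=[]
Op 3: conn=12 S1=22 S2=12 S3=5 S4=22 blocked=[]
Op 4: conn=12 S1=45 S2=12 S3=5 S4=22 blocked=[]
Op 5: conn=-8 S1=45 S2=-8 S3=5 S4=22 blocked=[1, 2, 3, 4]
Op 6: conn=-8 S1=45 S2=-8 S3=25 S4=22 blocked=[1, 2, 3, 4]
Op 7: conn=9 S1=45 S2=-8 S3=25 S4=22 blocked=[2]
Op 8: conn=-5 S1=45 S2=-8 S3=11 S4=22 blocked=[1, 2, 3, 4]
Op 9: conn=-5 S1=65 S2=-8 S3=11 S4=22 blocked=[1, 2, 3, 4]
Op 10: conn=14 S1=65 S2=-8 S3=11 S4=22 blocked=[2]

Answer: S2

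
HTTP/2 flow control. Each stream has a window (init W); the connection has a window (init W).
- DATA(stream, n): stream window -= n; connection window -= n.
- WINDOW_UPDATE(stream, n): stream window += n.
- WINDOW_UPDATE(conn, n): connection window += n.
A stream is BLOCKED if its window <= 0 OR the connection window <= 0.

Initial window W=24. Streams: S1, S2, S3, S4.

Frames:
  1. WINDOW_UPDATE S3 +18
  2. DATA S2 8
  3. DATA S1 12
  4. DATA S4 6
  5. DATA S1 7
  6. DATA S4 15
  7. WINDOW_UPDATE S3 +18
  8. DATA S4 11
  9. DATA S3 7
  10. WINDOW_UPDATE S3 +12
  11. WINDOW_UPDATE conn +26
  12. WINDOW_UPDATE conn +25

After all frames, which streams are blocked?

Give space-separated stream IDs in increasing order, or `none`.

Op 1: conn=24 S1=24 S2=24 S3=42 S4=24 blocked=[]
Op 2: conn=16 S1=24 S2=16 S3=42 S4=24 blocked=[]
Op 3: conn=4 S1=12 S2=16 S3=42 S4=24 blocked=[]
Op 4: conn=-2 S1=12 S2=16 S3=42 S4=18 blocked=[1, 2, 3, 4]
Op 5: conn=-9 S1=5 S2=16 S3=42 S4=18 blocked=[1, 2, 3, 4]
Op 6: conn=-24 S1=5 S2=16 S3=42 S4=3 blocked=[1, 2, 3, 4]
Op 7: conn=-24 S1=5 S2=16 S3=60 S4=3 blocked=[1, 2, 3, 4]
Op 8: conn=-35 S1=5 S2=16 S3=60 S4=-8 blocked=[1, 2, 3, 4]
Op 9: conn=-42 S1=5 S2=16 S3=53 S4=-8 blocked=[1, 2, 3, 4]
Op 10: conn=-42 S1=5 S2=16 S3=65 S4=-8 blocked=[1, 2, 3, 4]
Op 11: conn=-16 S1=5 S2=16 S3=65 S4=-8 blocked=[1, 2, 3, 4]
Op 12: conn=9 S1=5 S2=16 S3=65 S4=-8 blocked=[4]

Answer: S4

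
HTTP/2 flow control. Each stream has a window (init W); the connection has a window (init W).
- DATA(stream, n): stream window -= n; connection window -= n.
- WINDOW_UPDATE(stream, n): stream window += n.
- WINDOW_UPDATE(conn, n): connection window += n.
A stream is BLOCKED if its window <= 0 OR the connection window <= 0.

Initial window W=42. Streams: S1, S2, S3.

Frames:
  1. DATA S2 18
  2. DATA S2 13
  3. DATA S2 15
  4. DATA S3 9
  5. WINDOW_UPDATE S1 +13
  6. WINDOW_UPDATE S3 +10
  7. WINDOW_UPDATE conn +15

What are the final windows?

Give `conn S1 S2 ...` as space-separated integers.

Op 1: conn=24 S1=42 S2=24 S3=42 blocked=[]
Op 2: conn=11 S1=42 S2=11 S3=42 blocked=[]
Op 3: conn=-4 S1=42 S2=-4 S3=42 blocked=[1, 2, 3]
Op 4: conn=-13 S1=42 S2=-4 S3=33 blocked=[1, 2, 3]
Op 5: conn=-13 S1=55 S2=-4 S3=33 blocked=[1, 2, 3]
Op 6: conn=-13 S1=55 S2=-4 S3=43 blocked=[1, 2, 3]
Op 7: conn=2 S1=55 S2=-4 S3=43 blocked=[2]

Answer: 2 55 -4 43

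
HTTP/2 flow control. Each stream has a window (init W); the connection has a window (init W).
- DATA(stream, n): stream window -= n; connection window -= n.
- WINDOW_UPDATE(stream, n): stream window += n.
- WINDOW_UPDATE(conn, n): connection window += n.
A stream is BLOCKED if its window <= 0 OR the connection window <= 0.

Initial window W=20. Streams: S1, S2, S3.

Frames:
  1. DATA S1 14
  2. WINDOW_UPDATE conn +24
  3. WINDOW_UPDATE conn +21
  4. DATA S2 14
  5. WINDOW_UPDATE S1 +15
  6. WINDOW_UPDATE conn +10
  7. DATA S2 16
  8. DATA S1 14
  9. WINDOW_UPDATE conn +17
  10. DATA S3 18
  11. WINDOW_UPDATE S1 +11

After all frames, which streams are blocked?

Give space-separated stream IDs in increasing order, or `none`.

Answer: S2

Derivation:
Op 1: conn=6 S1=6 S2=20 S3=20 blocked=[]
Op 2: conn=30 S1=6 S2=20 S3=20 blocked=[]
Op 3: conn=51 S1=6 S2=20 S3=20 blocked=[]
Op 4: conn=37 S1=6 S2=6 S3=20 blocked=[]
Op 5: conn=37 S1=21 S2=6 S3=20 blocked=[]
Op 6: conn=47 S1=21 S2=6 S3=20 blocked=[]
Op 7: conn=31 S1=21 S2=-10 S3=20 blocked=[2]
Op 8: conn=17 S1=7 S2=-10 S3=20 blocked=[2]
Op 9: conn=34 S1=7 S2=-10 S3=20 blocked=[2]
Op 10: conn=16 S1=7 S2=-10 S3=2 blocked=[2]
Op 11: conn=16 S1=18 S2=-10 S3=2 blocked=[2]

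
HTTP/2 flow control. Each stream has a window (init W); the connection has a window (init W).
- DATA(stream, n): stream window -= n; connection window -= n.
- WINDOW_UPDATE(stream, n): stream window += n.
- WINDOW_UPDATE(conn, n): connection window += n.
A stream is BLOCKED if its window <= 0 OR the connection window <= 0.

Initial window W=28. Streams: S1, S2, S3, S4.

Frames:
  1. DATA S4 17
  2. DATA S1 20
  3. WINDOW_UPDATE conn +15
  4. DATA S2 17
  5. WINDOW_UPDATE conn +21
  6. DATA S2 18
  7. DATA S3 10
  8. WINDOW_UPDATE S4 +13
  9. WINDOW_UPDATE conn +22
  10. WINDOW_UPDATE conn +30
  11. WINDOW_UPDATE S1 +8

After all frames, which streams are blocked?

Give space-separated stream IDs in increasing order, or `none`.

Op 1: conn=11 S1=28 S2=28 S3=28 S4=11 blocked=[]
Op 2: conn=-9 S1=8 S2=28 S3=28 S4=11 blocked=[1, 2, 3, 4]
Op 3: conn=6 S1=8 S2=28 S3=28 S4=11 blocked=[]
Op 4: conn=-11 S1=8 S2=11 S3=28 S4=11 blocked=[1, 2, 3, 4]
Op 5: conn=10 S1=8 S2=11 S3=28 S4=11 blocked=[]
Op 6: conn=-8 S1=8 S2=-7 S3=28 S4=11 blocked=[1, 2, 3, 4]
Op 7: conn=-18 S1=8 S2=-7 S3=18 S4=11 blocked=[1, 2, 3, 4]
Op 8: conn=-18 S1=8 S2=-7 S3=18 S4=24 blocked=[1, 2, 3, 4]
Op 9: conn=4 S1=8 S2=-7 S3=18 S4=24 blocked=[2]
Op 10: conn=34 S1=8 S2=-7 S3=18 S4=24 blocked=[2]
Op 11: conn=34 S1=16 S2=-7 S3=18 S4=24 blocked=[2]

Answer: S2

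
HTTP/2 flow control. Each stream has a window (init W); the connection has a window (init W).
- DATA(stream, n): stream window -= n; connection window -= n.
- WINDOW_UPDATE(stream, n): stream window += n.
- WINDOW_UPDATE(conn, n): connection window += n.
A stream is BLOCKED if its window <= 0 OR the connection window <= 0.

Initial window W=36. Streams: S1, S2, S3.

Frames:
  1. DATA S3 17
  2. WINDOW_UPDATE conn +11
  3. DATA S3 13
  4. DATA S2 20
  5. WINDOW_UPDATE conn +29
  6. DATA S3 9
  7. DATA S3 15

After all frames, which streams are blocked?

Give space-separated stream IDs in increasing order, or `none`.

Op 1: conn=19 S1=36 S2=36 S3=19 blocked=[]
Op 2: conn=30 S1=36 S2=36 S3=19 blocked=[]
Op 3: conn=17 S1=36 S2=36 S3=6 blocked=[]
Op 4: conn=-3 S1=36 S2=16 S3=6 blocked=[1, 2, 3]
Op 5: conn=26 S1=36 S2=16 S3=6 blocked=[]
Op 6: conn=17 S1=36 S2=16 S3=-3 blocked=[3]
Op 7: conn=2 S1=36 S2=16 S3=-18 blocked=[3]

Answer: S3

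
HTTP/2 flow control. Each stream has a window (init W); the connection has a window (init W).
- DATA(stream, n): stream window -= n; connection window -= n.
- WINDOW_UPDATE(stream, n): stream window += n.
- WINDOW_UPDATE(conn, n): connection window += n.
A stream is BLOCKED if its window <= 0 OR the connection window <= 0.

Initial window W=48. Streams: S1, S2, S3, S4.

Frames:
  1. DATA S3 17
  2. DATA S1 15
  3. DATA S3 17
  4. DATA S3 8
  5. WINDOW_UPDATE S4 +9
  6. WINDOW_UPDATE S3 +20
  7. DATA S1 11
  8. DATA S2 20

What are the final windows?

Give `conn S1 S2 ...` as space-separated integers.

Answer: -40 22 28 26 57

Derivation:
Op 1: conn=31 S1=48 S2=48 S3=31 S4=48 blocked=[]
Op 2: conn=16 S1=33 S2=48 S3=31 S4=48 blocked=[]
Op 3: conn=-1 S1=33 S2=48 S3=14 S4=48 blocked=[1, 2, 3, 4]
Op 4: conn=-9 S1=33 S2=48 S3=6 S4=48 blocked=[1, 2, 3, 4]
Op 5: conn=-9 S1=33 S2=48 S3=6 S4=57 blocked=[1, 2, 3, 4]
Op 6: conn=-9 S1=33 S2=48 S3=26 S4=57 blocked=[1, 2, 3, 4]
Op 7: conn=-20 S1=22 S2=48 S3=26 S4=57 blocked=[1, 2, 3, 4]
Op 8: conn=-40 S1=22 S2=28 S3=26 S4=57 blocked=[1, 2, 3, 4]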